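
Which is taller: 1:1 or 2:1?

1:1

1 and 2; 2 > 1. The smaller width-to-height ratio is the taller frame.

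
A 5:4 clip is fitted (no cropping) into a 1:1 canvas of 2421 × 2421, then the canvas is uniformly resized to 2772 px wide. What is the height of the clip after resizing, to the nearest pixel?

2218 px

In the 2421×2421 frame the clip fills the width: height = 2421 × 4/5 ≈ 1936.80 px.
Resizing to 2772 px wide multiplies everything by 1.1450: 1936.80 → 2217.60 px.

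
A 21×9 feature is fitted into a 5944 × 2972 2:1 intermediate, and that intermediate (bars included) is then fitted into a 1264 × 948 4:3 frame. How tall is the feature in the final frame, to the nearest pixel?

542 px

Inside the 5944×2972 canvas the feature is width-limited at 5944.00 × 2547.43.
Second fit — the 2:1 canvas into 1264×948 spans the width: 1264.00 × 632.00 (×0.2127 from 5944×2972).
Applying the same ×0.2127: 2547.43 → 541.71.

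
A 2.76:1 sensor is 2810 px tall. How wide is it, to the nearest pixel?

7756 px

2810 × 2.760 = 7755.60.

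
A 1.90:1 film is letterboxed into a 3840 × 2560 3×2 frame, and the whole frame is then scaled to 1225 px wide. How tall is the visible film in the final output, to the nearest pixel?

645 px

In the 3840×2560 frame the film fills the width: height = 3840 / 1.900 ≈ 2021.05 px.
Scaling 3840 → 1225 is ×0.3190, so the height becomes 2021.05 × 0.3190 ≈ 644.74 px.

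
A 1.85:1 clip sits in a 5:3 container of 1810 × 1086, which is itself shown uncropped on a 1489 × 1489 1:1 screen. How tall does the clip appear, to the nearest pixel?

805 px

1.85:1 in 1810×1086: fills the width, so the clip is 1810.00 × 978.38.
Second fit — the 5:3 canvas into 1489×1489 spans the width: 1489.00 × 893.40 (×0.8227 from 1810×1086).
Applying the same ×0.8227: 978.38 → 804.86.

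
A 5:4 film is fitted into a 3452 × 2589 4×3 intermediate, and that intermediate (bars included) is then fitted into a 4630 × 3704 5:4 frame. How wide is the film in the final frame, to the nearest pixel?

4341 px

First fit — 5:4 into 3452×2589 spans the height: 3236.25 × 2589.00.
Second fit — the 4×3 canvas into 4630×3704 spans the width: 4630.00 × 3472.50 (×1.3413 from 3452×2589).
So the film's width is 3236.25 × 1.3413 ≈ 4340.62.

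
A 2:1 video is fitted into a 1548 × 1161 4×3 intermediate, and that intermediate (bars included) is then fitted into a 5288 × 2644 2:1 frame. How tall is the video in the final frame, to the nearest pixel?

1763 px

First fit — 2:1 into 1548×1161 spans the width: 1548.00 × 774.00.
4×3 in 5288×2644: fills the height, so the intermediate becomes 3525.33 × 2644.00 — a scale of ×2.2773.
The video scales with it: height 774.00 × 2.2773 ≈ 1762.67.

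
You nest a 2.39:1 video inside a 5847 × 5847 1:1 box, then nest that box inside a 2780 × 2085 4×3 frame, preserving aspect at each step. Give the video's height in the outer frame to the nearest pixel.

Inside the 5847×5847 canvas the video is width-limited at 5847.00 × 2446.44.
The 1:1 canvas is height-limited in 2780×2085, giving 2085.00 × 2085.00; scale factor 0.3566.
So the video's height is 2446.44 × 0.3566 ≈ 872.38.

872 px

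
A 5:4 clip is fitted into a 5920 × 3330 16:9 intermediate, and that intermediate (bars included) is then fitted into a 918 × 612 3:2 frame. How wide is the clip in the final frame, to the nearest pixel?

645 px

Inside the 5920×3330 canvas the clip is height-limited at 4162.50 × 3330.00.
16:9 in 918×612: fills the width, so the intermediate becomes 918.00 × 516.38 — a scale of ×0.1551.
So the clip's width is 4162.50 × 0.1551 ≈ 645.47.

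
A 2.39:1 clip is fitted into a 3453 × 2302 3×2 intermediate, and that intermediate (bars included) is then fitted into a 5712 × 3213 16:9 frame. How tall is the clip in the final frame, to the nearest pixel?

2017 px

First fit — 2.39:1 into 3453×2302 spans the width: 3453.00 × 1444.77.
Second fit — the 3×2 canvas into 5712×3213 spans the height: 4819.50 × 3213.00 (×1.3957 from 3453×2302).
Applying the same ×1.3957: 1444.77 → 2016.53.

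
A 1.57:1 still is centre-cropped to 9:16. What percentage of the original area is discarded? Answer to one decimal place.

9:16 is narrower than 1.57:1, so the crop keeps the full height and trims the width.
(0.562)/(1.570) ≈ 0.358 of the area survives, leaving 64.17% discarded.

64.2%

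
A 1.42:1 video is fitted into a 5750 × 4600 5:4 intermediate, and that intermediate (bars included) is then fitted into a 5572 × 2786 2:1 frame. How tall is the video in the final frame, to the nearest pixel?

2452 px

First fit — 1.42:1 into 5750×4600 spans the width: 5750.00 × 4049.30.
5:4 in 5572×2786: fills the height, so the intermediate becomes 3482.50 × 2786.00 — a scale of ×0.6057.
Applying the same ×0.6057: 4049.30 → 2452.46.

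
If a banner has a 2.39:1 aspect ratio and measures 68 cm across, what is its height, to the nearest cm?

Height = 68 / 2.390 = 28.45.

28 cm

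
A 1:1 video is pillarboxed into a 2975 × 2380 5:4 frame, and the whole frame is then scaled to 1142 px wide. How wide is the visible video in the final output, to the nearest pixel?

Fitted into 2975×2380, the video spans the height; its width is 2380 × 1/1 ≈ 2380.00 px.
Scaling 2975 → 1142 is ×0.3839, so the width becomes 2380.00 × 0.3839 ≈ 913.60 px.

914 px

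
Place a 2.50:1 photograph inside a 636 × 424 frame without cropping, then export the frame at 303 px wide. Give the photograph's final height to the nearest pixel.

121 px

At 636×424 the photograph is width-limited, so height = 636 / 2.500 ≈ 254.40 px.
Scaling 636 → 303 is ×0.4764, so the height becomes 254.40 × 0.4764 ≈ 121.20 px.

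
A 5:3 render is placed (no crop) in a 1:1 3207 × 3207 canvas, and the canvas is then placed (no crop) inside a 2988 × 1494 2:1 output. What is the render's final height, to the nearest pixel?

First fit — 5:3 into 3207×3207 spans the width: 3207.00 × 1924.20.
The 1:1 canvas is height-limited in 2988×1494, giving 1494.00 × 1494.00; scale factor 0.4659.
Applying the same ×0.4659: 1924.20 → 896.40.

896 px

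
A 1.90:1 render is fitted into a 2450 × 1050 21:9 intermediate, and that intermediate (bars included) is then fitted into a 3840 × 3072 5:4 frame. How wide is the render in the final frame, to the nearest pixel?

Inside the 2450×1050 canvas the render is height-limited at 1995.00 × 1050.00.
The 21:9 canvas is width-limited in 3840×3072, giving 3840.00 × 1645.71; scale factor 1.5673.
The render scales with it: width 1995.00 × 1.5673 ≈ 3126.86.

3127 px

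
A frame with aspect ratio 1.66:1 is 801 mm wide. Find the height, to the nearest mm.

801 / 1.660 = 482.53.

483 mm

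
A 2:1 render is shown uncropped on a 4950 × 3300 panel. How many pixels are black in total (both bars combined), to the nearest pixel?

4083750 pixels

Since 2.000 > 1.500, the render is width-limited.
Content height = 4950 × 1/2 ≈ 2475.0000 px.
Leftover height: 3300 − 2475.0000 = 825.0000 px.
Bar area = 825.0000 × 4950 ≈ 4083750 px.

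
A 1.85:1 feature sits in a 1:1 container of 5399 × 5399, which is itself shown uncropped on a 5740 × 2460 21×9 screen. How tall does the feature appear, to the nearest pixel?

1330 px

First fit — 1.85:1 into 5399×5399 spans the width: 5399.00 × 2918.38.
1:1 in 5740×2460: fills the height, so the intermediate becomes 2460.00 × 2460.00 — a scale of ×0.4556.
Applying the same ×0.4556: 2918.38 → 1329.73.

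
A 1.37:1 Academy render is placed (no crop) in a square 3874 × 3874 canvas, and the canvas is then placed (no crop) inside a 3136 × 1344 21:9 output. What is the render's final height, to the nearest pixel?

Inside the 3874×3874 canvas the render is width-limited at 3874.00 × 2827.74.
Second fit — the square canvas into 3136×1344 spans the height: 1344.00 × 1344.00 (×0.3469 from 3874×3874).
Applying the same ×0.3469: 2827.74 → 981.02.

981 px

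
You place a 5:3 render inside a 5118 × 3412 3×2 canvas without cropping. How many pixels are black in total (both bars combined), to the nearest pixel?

Since 1.667 > 1.500, the render is width-limited.
Content height = 5118 × 3/5 ≈ 3070.8000 px.
Black = 3412 − 3070.8000 = 341.2000 px.
Bar area = 341.2000 × 5118 ≈ 1746262 px.

1746262 pixels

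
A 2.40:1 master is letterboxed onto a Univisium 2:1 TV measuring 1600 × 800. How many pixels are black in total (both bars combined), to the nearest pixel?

213333 pixels

2.40:1 is wider than Univisium 2:1, so it spans the full width.
That makes the image 666.6667 px tall (1600 / 2.400).
Leftover height: 800 − 666.6667 = 133.3333 px.
Across the 1600-px span: 133.3333 × 1600 ≈ 213333 px.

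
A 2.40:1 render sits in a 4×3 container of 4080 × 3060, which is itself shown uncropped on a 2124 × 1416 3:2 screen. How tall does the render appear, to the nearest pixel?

787 px

Inside the 4080×3060 canvas the render is width-limited at 4080.00 × 1700.00.
4×3 in 2124×1416: fills the height, so the intermediate becomes 1888.00 × 1416.00 — a scale of ×0.4627.
The render scales with it: height 1700.00 × 0.4627 ≈ 786.67.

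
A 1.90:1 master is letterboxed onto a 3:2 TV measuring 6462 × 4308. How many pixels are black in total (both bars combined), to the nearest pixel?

5860694 pixels

1.90:1 is wider than 3:2, so it spans the full width.
Content height = 6462 / 1.900 ≈ 3401.0526 px.
Leftover height: 4308 − 3401.0526 = 906.9474 px.
That's 906.9474 × 6462 ≈ 5860694 black pixels.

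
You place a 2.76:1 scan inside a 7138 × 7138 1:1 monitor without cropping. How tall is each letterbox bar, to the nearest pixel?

2276 px

2.76:1 is wider than 1:1, so it spans the full width.
The scan is 7138 / 2.760 ≈ 2586.23 px tall.
Leftover height: 7138 − 2586.23 = 4551.77 px → 2275.88 each side.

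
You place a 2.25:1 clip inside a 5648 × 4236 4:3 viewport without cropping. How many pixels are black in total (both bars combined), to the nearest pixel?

9747193 pixels

Since 2.250 > 1.333, the clip is width-limited.
That makes the image 2510.2222 px tall (5648 / 2.250).
Leftover height: 4236 − 2510.2222 = 1725.7778 px.
That's 1725.7778 × 5648 ≈ 9747193 black pixels.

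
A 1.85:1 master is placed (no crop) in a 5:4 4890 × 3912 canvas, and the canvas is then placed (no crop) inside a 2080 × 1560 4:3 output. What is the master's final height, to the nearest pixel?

1054 px

Inside the 4890×3912 canvas the master is width-limited at 4890.00 × 2643.24.
5:4 in 2080×1560: fills the height, so the intermediate becomes 1950.00 × 1560.00 — a scale of ×0.3988.
Applying the same ×0.3988: 2643.24 → 1054.05.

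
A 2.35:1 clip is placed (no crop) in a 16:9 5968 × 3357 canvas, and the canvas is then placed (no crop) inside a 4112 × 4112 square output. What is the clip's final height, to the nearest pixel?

2.35:1 in 5968×3357: fills the width, so the clip is 5968.00 × 2539.57.
Second fit — the 16:9 canvas into 4112×4112 spans the width: 4112.00 × 2313.00 (×0.6890 from 5968×3357).
So the clip's height is 2539.57 × 0.6890 ≈ 1749.79.

1750 px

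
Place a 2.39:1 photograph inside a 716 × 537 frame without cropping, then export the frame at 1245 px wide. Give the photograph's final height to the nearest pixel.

521 px

At 716×537 the photograph is width-limited, so height = 716 / 2.390 ≈ 299.58 px.
The frame scales by 1245/716 = 1.7388; 299.58 × 1.7388 ≈ 520.92 px.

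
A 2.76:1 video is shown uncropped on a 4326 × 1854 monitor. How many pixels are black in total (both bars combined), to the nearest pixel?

2.76:1 is wider than 21×9, so it spans the full width.
That makes the image 1567.3913 px tall (4326 / 2.760).
1854 − 1567.3913 = 286.6087 px of bars.
Bar area = 286.6087 × 4326 ≈ 1239869 px.

1239869 pixels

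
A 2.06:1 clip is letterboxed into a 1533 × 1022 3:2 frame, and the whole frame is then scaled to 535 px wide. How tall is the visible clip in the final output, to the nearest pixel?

At 1533×1022 the clip is width-limited, so height = 1533 / 2.060 ≈ 744.17 px.
Scaling 1533 → 535 is ×0.3490, so the height becomes 744.17 × 0.3490 ≈ 259.71 px.

260 px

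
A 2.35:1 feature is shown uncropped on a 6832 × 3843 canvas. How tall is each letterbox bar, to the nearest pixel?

2.35:1 (2.350) > 16:9 (1.778), so the feature fills the width.
Content height = 6832 / 2.350 ≈ 2907.23 px.
Black = 3843 − 2907.23 = 935.77 px, or 467.88 per bar.

468 px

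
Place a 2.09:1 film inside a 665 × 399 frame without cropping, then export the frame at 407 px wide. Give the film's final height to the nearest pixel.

195 px

In the 665×399 frame the film fills the width: height = 665 / 2.090 ≈ 318.18 px.
Resizing to 407 px wide multiplies everything by 0.6120: 318.18 → 194.74 px.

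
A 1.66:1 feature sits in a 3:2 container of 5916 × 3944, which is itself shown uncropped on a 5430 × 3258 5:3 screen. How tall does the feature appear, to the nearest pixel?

2944 px

Inside the 5916×3944 canvas the feature is width-limited at 5916.00 × 3563.86.
Second fit — the 3:2 canvas into 5430×3258 spans the height: 4887.00 × 3258.00 (×0.8261 from 5916×3944).
So the feature's height is 3563.86 × 0.8261 ≈ 2943.98.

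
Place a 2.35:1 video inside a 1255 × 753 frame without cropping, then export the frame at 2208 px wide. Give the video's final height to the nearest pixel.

Fitted into 1255×753, the video spans the width; its height is 1255 / 2.350 ≈ 534.04 px.
Resizing to 2208 px wide multiplies everything by 1.7594: 534.04 → 939.57 px.

940 px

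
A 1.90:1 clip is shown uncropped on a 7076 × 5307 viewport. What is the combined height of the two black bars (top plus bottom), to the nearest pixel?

1583 px

1.90:1 (1.900) > 4×3 (1.333), so the clip fills the width.
Content height = 7076 / 1.900 ≈ 3724.21 px.
Black = 5307 − 3724.21 = 1582.79 px.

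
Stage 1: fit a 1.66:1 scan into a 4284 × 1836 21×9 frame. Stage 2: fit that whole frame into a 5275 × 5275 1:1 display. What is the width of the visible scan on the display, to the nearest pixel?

3753 px

Inside the 4284×1836 canvas the scan is height-limited at 3047.76 × 1836.00.
21×9 in 5275×5275: fills the width, so the intermediate becomes 5275.00 × 2260.71 — a scale of ×1.2313.
The scan scales with it: width 3047.76 × 1.2313 ≈ 3752.79.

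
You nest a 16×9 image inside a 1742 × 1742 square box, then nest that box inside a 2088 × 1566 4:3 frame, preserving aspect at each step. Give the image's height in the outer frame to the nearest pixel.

881 px

16×9 in 1742×1742: fills the width, so the image is 1742.00 × 979.88.
Second fit — the square canvas into 2088×1566 spans the height: 1566.00 × 1566.00 (×0.8990 from 1742×1742).
The image scales with it: height 979.88 × 0.8990 ≈ 880.88.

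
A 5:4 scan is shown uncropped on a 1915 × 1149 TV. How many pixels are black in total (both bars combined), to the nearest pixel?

5:4 (1.250) < 5:3 (1.667), so the scan fills the height.
Content width = 1149 × 5/4 ≈ 1436.2500 px.
Leftover width: 1915 − 1436.2500 = 478.7500 px.
That's 478.7500 × 1149 ≈ 550084 black pixels.

550084 pixels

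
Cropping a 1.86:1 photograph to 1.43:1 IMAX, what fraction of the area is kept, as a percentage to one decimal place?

The height stays; only width is cut (since 1.43:1 IMAX is narrower than 1.86:1).
(1.430)/(1.860) ≈ 0.769 of the area survives.

76.9%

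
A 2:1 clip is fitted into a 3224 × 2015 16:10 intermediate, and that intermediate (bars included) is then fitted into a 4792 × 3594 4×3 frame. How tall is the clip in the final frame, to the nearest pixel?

Inside the 3224×2015 canvas the clip is width-limited at 3224.00 × 1612.00.
16:10 in 4792×3594: fills the width, so the intermediate becomes 4792.00 × 2995.00 — a scale of ×1.4864.
The clip scales with it: height 1612.00 × 1.4864 ≈ 2396.00.

2396 px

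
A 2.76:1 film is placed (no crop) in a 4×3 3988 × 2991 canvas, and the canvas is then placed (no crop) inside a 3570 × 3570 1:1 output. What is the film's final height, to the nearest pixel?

First fit — 2.76:1 into 3988×2991 spans the width: 3988.00 × 1444.93.
Second fit — the 4×3 canvas into 3570×3570 spans the width: 3570.00 × 2677.50 (×0.8952 from 3988×2991).
The film scales with it: height 1444.93 × 0.8952 ≈ 1293.48.

1293 px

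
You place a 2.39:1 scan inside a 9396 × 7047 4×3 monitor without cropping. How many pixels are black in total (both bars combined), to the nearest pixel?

29274358 pixels

Since 2.390 > 1.333, the scan is width-limited.
The scan is 9396 / 2.390 ≈ 3931.3808 px tall.
7047 − 3931.3808 = 3115.6192 px of bars.
Bar area = 3115.6192 × 9396 ≈ 29274358 px.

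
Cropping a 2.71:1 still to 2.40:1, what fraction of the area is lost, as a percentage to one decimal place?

2.40:1 is narrower than 2.71:1, so the crop keeps the full height and trims the width.
Area ratio = (2.400)/(2.710) = 88.56%; the remaining 11.44% is cropped out.

11.4%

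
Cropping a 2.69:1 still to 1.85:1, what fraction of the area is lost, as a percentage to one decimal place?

1.85:1 is narrower than 2.69:1, so the crop keeps the full height and trims the width.
Area ratio = (1.850)/(2.690) = 68.77%; the remaining 31.23% is cropped out.

31.2%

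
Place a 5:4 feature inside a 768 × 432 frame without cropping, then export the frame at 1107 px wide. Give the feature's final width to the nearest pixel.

778 px

In the 768×432 frame the feature fills the height: width = 432 × 5/4 ≈ 540.00 px.
The frame scales by 1107/768 = 1.4414; 540.00 × 1.4414 ≈ 778.36 px.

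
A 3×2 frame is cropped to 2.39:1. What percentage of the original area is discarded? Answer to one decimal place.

Going from 3×2 to 2.39:1 means cutting height while keeping width.
Area ratio = (1.500)/(2.390) = 62.76%; the remaining 37.24% is cropped out.

37.2%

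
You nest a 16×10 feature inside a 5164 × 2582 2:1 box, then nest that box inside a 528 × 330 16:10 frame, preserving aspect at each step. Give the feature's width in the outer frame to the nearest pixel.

First fit — 16×10 into 5164×2582 spans the height: 4131.20 × 2582.00.
2:1 in 528×330: fills the width, so the intermediate becomes 528.00 × 264.00 — a scale of ×0.1022.
The feature scales with it: width 4131.20 × 0.1022 ≈ 422.40.

422 px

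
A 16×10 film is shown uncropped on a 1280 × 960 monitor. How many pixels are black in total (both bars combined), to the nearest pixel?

204800 pixels

Since 1.600 > 1.333, the film is width-limited.
Content height = 1280 × 10/16 ≈ 800.0000 px.
Black = 960 − 800.0000 = 160.0000 px.
Bar area = 160.0000 × 1280 ≈ 204800 px.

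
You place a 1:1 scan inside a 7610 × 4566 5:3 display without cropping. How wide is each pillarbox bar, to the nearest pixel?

1:1 (1.000) < 5:3 (1.667), so the scan fills the height.
The scan is 4566 × 1/1 ≈ 4566.00 px wide.
Leftover width: 7610 − 4566.00 = 3044.00 px → 1522.00 each side.

1522 px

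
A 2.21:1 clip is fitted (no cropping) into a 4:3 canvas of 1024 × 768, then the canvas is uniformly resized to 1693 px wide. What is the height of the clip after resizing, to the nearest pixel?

At 1024×768 the clip is width-limited, so height = 1024 / 2.210 ≈ 463.35 px.
Scaling 1024 → 1693 is ×1.6533, so the height becomes 463.35 × 1.6533 ≈ 766.06 px.

766 px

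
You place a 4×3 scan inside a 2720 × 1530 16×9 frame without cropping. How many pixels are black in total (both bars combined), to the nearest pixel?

4×3 is narrower than 16×9, so it spans the full height.
That makes the image 2040.0000 px wide (1530 × 4/3).
2720 − 2040.0000 = 680.0000 px of bars.
Bar area = 680.0000 × 1530 ≈ 1040400 px.

1040400 pixels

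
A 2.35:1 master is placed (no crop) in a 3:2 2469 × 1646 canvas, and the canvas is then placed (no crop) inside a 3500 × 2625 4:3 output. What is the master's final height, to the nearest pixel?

Inside the 2469×1646 canvas the master is width-limited at 2469.00 × 1050.64.
3:2 in 3500×2625: fills the width, so the intermediate becomes 3500.00 × 2333.33 — a scale of ×1.4176.
The master scales with it: height 1050.64 × 1.4176 ≈ 1489.36.

1489 px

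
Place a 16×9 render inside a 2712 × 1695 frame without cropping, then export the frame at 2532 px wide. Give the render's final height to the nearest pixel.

In the 2712×1695 frame the render fills the width: height = 2712 × 9/16 ≈ 1525.50 px.
The frame scales by 2532/2712 = 0.9336; 1525.50 × 0.9336 ≈ 1424.25 px.

1424 px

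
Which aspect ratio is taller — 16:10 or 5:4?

5:4

16:10 = 1.6 and 5:4 = 1.25; 1.6 > 1.25. The smaller width-to-height ratio is the taller frame.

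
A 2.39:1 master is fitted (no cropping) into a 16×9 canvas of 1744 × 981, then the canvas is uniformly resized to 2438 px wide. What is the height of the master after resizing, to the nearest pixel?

In the 1744×981 frame the master fills the width: height = 1744 / 2.390 ≈ 729.71 px.
The frame scales by 2438/1744 = 1.3979; 729.71 × 1.3979 ≈ 1020.08 px.

1020 px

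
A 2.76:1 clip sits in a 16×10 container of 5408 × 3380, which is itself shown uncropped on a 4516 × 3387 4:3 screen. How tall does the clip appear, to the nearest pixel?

1636 px

2.76:1 in 5408×3380: fills the width, so the clip is 5408.00 × 1959.42.
The 16×10 canvas is width-limited in 4516×3387, giving 4516.00 × 2822.50; scale factor 0.8351.
Applying the same ×0.8351: 1959.42 → 1636.23.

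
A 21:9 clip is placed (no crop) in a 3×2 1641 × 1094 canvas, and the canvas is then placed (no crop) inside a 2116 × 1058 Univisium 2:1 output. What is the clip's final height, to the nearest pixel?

First fit — 21:9 into 1641×1094 spans the width: 1641.00 × 703.29.
The 3×2 canvas is height-limited in 2116×1058, giving 1587.00 × 1058.00; scale factor 0.9671.
Applying the same ×0.9671: 703.29 → 680.14.

680 px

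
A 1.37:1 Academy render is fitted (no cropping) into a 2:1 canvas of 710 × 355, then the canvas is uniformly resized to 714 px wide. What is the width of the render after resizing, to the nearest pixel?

489 px

At 710×355 the render is height-limited, so width = 355 × 1.370 ≈ 486.35 px.
Resizing to 714 px wide multiplies everything by 1.0056: 486.35 → 489.09 px.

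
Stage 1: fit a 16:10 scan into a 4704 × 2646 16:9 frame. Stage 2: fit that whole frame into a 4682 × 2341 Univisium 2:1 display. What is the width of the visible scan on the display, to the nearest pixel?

16:10 in 4704×2646: fills the height, so the scan is 4233.60 × 2646.00.
The 16:9 canvas is height-limited in 4682×2341, giving 4161.78 × 2341.00; scale factor 0.8847.
Applying the same ×0.8847: 4233.60 → 3745.60.

3746 px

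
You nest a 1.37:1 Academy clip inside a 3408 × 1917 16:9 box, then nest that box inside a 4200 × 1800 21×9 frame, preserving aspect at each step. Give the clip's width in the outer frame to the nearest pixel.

Inside the 3408×1917 canvas the clip is height-limited at 2626.29 × 1917.00.
The 16:9 canvas is height-limited in 4200×1800, giving 3200.00 × 1800.00; scale factor 0.9390.
So the clip's width is 2626.29 × 0.9390 ≈ 2466.00.

2466 px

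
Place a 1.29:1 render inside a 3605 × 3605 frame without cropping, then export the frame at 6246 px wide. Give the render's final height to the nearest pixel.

4842 px

Fitted into 3605×3605, the render spans the width; its height is 3605 / 1.290 ≈ 2794.57 px.
Resizing to 6246 px wide multiplies everything by 1.7326: 2794.57 → 4841.86 px.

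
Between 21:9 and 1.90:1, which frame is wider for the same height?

21:9

21:9 = 2.333 and 1.9; 2.333 > 1.9.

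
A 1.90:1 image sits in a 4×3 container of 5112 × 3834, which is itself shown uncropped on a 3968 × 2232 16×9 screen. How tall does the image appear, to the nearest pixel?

1566 px

Inside the 5112×3834 canvas the image is width-limited at 5112.00 × 2690.53.
4×3 in 3968×2232: fills the height, so the intermediate becomes 2976.00 × 2232.00 — a scale of ×0.5822.
So the image's height is 2690.53 × 0.5822 ≈ 1566.32.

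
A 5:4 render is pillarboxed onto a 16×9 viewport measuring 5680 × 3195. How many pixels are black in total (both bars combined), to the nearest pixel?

5387569 pixels

5:4 (1.250) < 16×9 (1.778), so the render fills the height.
Content width = 3195 × 5/4 ≈ 3993.7500 px.
Black = 5680 − 3993.7500 = 1686.2500 px.
Across the 3195-px span: 1686.2500 × 3195 ≈ 5387569 px.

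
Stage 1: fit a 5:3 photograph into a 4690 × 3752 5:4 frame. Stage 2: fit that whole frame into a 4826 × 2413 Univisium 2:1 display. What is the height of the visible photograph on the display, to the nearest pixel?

1810 px

Inside the 4690×3752 canvas the photograph is width-limited at 4690.00 × 2814.00.
5:4 in 4826×2413: fills the height, so the intermediate becomes 3016.25 × 2413.00 — a scale of ×0.6431.
Applying the same ×0.6431: 2814.00 → 1809.75.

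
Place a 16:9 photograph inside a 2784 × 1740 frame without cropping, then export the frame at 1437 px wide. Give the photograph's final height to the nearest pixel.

At 2784×1740 the photograph is width-limited, so height = 2784 × 9/16 ≈ 1566.00 px.
The frame scales by 1437/2784 = 0.5162; 1566.00 × 0.5162 ≈ 808.31 px.

808 px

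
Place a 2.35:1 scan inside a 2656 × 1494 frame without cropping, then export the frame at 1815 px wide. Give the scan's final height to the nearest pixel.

At 2656×1494 the scan is width-limited, so height = 2656 / 2.350 ≈ 1130.21 px.
Resizing to 1815 px wide multiplies everything by 0.6834: 1130.21 → 772.34 px.

772 px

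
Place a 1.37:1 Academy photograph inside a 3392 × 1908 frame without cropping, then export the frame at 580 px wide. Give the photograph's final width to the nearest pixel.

447 px

Fitted into 3392×1908, the photograph spans the height; its width is 1908 × 1.370 ≈ 2613.96 px.
Scaling 3392 → 580 is ×0.1710, so the width becomes 2613.96 × 0.1710 ≈ 446.96 px.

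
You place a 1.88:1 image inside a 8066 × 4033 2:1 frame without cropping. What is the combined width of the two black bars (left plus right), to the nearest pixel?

484 px

1.88:1 (1.880) < 2:1 (2.000), so the image fills the height.
That makes the image 7582.04 px wide (4033 × 1.880).
Black = 8066 − 7582.04 = 483.96 px.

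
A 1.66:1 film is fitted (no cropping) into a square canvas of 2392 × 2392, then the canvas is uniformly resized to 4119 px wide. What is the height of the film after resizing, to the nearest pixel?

In the 2392×2392 frame the film fills the width: height = 2392 / 1.660 ≈ 1440.96 px.
Resizing to 4119 px wide multiplies everything by 1.7220: 1440.96 → 2481.33 px.

2481 px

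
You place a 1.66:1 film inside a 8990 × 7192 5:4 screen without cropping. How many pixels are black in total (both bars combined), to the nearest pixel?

1.66:1 is wider than 5:4, so it spans the full width.
That makes the image 5415.6627 px tall (8990 / 1.660).
7192 − 5415.6627 = 1776.3373 px of bars.
That's 1776.3373 × 8990 ≈ 15969273 black pixels.

15969273 pixels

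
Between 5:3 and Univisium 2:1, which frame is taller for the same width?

5:3

5:3 = 1.667 and Univisium 2:1 = 2; 2 > 1.667. The smaller width-to-height ratio is the taller frame.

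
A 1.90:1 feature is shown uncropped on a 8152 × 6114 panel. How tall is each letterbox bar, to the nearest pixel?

1.90:1 (1.900) > 4×3 (1.333), so the feature fills the width.
Content height = 8152 / 1.900 ≈ 4290.53 px.
6114 − 4290.53 = 1823.47 px of bars (911.74 each).

912 px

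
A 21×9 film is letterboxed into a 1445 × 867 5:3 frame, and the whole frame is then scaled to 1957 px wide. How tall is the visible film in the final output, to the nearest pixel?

Fitted into 1445×867, the film spans the width; its height is 1445 × 9/21 ≈ 619.29 px.
Resizing to 1957 px wide multiplies everything by 1.3543: 619.29 → 838.71 px.

839 px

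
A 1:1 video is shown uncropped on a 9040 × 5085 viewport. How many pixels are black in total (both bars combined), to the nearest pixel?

Since 1.000 < 1.778, the video is height-limited.
The video is 5085 × 1/1 ≈ 5085.0000 px wide.
Leftover width: 9040 − 5085.0000 = 3955.0000 px.
Across the 5085-px span: 3955.0000 × 5085 ≈ 20111175 px.

20111175 pixels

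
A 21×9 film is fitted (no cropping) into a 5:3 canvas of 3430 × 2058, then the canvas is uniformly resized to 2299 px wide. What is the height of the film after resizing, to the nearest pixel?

985 px

In the 3430×2058 frame the film fills the width: height = 3430 × 9/21 ≈ 1470.00 px.
Scaling 3430 → 2299 is ×0.6703, so the height becomes 1470.00 × 0.6703 ≈ 985.29 px.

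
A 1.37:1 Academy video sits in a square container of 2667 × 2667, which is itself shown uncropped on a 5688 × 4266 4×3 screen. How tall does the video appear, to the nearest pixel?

3114 px

Inside the 2667×2667 canvas the video is width-limited at 2667.00 × 1946.72.
The square canvas is height-limited in 5688×4266, giving 4266.00 × 4266.00; scale factor 1.5996.
The video scales with it: height 1946.72 × 1.5996 ≈ 3113.87.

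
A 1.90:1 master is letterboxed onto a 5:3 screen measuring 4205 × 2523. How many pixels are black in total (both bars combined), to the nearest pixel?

1302886 pixels

Since 1.900 > 1.667, the master is width-limited.
That makes the image 2213.1579 px tall (4205 / 1.900).
2523 − 2213.1579 = 309.8421 px of bars.
Across the 4205-px span: 309.8421 × 4205 ≈ 1302886 px.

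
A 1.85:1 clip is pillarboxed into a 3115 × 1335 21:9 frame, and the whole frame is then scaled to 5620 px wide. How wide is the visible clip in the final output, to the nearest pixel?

At 3115×1335 the clip is height-limited, so width = 1335 × 1.850 ≈ 2469.75 px.
Scaling 3115 → 5620 is ×1.8042, so the width becomes 2469.75 × 1.8042 ≈ 4455.86 px.

4456 px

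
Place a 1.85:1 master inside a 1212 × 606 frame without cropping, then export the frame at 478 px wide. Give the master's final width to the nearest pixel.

442 px

In the 1212×606 frame the master fills the height: width = 606 × 1.850 ≈ 1121.10 px.
The frame scales by 478/1212 = 0.3944; 1121.10 × 0.3944 ≈ 442.15 px.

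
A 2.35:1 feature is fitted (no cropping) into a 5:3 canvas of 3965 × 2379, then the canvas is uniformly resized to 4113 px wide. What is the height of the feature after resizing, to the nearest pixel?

Fitted into 3965×2379, the feature spans the width; its height is 3965 / 2.350 ≈ 1687.23 px.
Resizing to 4113 px wide multiplies everything by 1.0373: 1687.23 → 1750.21 px.

1750 px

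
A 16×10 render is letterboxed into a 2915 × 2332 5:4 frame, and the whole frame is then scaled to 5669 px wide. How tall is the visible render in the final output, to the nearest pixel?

Fitted into 2915×2332, the render spans the width; its height is 2915 × 10/16 ≈ 1821.88 px.
The frame scales by 5669/2915 = 1.9448; 1821.88 × 1.9448 ≈ 3543.12 px.

3543 px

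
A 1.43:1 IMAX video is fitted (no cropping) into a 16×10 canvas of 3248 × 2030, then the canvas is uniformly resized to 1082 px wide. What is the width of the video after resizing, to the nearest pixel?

967 px

Fitted into 3248×2030, the video spans the height; its width is 2030 × 1.430 ≈ 2902.90 px.
The frame scales by 1082/3248 = 0.3331; 2902.90 × 0.3331 ≈ 967.04 px.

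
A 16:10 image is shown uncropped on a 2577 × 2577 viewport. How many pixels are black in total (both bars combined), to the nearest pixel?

16:10 is wider than square, so it spans the full width.
Content height = 2577 × 10/16 ≈ 1610.6250 px.
Black = 2577 − 1610.6250 = 966.3750 px.
Bar area = 966.3750 × 2577 ≈ 2490348 px.

2490348 pixels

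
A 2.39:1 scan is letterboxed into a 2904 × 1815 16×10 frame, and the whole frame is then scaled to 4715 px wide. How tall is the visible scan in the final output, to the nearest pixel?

Fitted into 2904×1815, the scan spans the width; its height is 2904 / 2.390 ≈ 1215.06 px.
The frame scales by 4715/2904 = 1.6236; 1215.06 × 1.6236 ≈ 1972.80 px.

1973 px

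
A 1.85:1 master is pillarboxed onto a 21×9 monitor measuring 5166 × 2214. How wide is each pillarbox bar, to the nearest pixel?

Since 1.850 < 2.333, the master is height-limited.
Content width = 2214 × 1.850 ≈ 4095.90 px.
Leftover width: 5166 − 4095.90 = 1070.10 px → 535.05 each side.

535 px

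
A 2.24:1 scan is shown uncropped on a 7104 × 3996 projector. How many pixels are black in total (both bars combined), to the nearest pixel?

5857755 pixels

2.24:1 (2.240) > 16×9 (1.778), so the scan fills the width.
That makes the image 3171.4286 px tall (7104 / 2.240).
Black = 3996 − 3171.4286 = 824.5714 px.
That's 824.5714 × 7104 ≈ 5857755 black pixels.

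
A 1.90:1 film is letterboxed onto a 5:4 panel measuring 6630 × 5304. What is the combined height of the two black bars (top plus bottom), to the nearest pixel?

1815 px

Since 1.900 > 1.250, the film is width-limited.
That makes the image 3489.47 px tall (6630 / 1.900).
5304 − 3489.47 = 1814.53 px of bars.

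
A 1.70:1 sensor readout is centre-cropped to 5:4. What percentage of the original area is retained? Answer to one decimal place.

73.5%

Going from 1.70:1 to 5:4 means cutting width while keeping height.
(1.250)/(1.700) ≈ 0.735 of the area survives.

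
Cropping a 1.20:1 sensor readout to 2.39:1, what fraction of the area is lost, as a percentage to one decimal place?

2.39:1 is wider than 1.20:1, so the crop keeps the full width and trims the height.
Fraction kept = (1.200)/(2.390) ≈ 50.21%, so 49.79% is lost.

49.8%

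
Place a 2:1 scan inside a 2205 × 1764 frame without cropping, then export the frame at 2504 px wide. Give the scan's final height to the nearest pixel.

1252 px

In the 2205×1764 frame the scan fills the width: height = 2205 × 1/2 ≈ 1102.50 px.
The frame scales by 2504/2205 = 1.1356; 1102.50 × 1.1356 ≈ 1252.00 px.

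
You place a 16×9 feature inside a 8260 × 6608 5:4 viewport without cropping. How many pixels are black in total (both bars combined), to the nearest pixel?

Since 1.778 > 1.250, the feature is width-limited.
That makes the image 4646.2500 px tall (8260 × 9/16).
Leftover height: 6608 − 4646.2500 = 1961.7500 px.
Bar area = 1961.7500 × 8260 ≈ 16204055 px.

16204055 pixels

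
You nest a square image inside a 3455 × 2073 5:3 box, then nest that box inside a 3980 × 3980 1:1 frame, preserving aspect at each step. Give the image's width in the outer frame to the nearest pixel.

square in 3455×2073: fills the height, so the image is 2073.00 × 2073.00.
Second fit — the 5:3 canvas into 3980×3980 spans the width: 3980.00 × 2388.00 (×1.1520 from 3455×2073).
So the image's width is 2073.00 × 1.1520 ≈ 2388.00.

2388 px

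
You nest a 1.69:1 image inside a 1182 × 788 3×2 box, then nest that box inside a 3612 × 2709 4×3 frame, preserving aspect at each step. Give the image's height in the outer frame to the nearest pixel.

First fit — 1.69:1 into 1182×788 spans the width: 1182.00 × 699.41.
3×2 in 3612×2709: fills the width, so the intermediate becomes 3612.00 × 2408.00 — a scale of ×3.0558.
The image scales with it: height 699.41 × 3.0558 ≈ 2137.28.

2137 px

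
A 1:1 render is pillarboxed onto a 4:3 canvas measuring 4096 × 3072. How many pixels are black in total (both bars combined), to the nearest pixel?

3145728 pixels

Since 1.000 < 1.333, the render is height-limited.
That makes the image 3072.0000 px wide (3072 × 1/1).
Black = 4096 − 3072.0000 = 1024.0000 px.
That's 1024.0000 × 3072 ≈ 3145728 black pixels.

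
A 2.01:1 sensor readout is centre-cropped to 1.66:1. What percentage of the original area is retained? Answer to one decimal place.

The height stays; only width is cut (since 1.66:1 is narrower than 2.01:1).
Fraction kept = (1.660)/(2.010) ≈ 82.59%.

82.6%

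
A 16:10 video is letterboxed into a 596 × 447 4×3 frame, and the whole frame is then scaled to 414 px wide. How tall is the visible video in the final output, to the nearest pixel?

259 px

At 596×447 the video is width-limited, so height = 596 × 10/16 ≈ 372.50 px.
The frame scales by 414/596 = 0.6946; 372.50 × 0.6946 ≈ 258.75 px.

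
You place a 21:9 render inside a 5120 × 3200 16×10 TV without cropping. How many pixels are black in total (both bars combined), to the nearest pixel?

21:9 (2.333) > 16×10 (1.600), so the render fills the width.
Content height = 5120 × 9/21 ≈ 2194.2857 px.
3200 − 2194.2857 = 1005.7143 px of bars.
Across the 5120-px span: 1005.7143 × 5120 ≈ 5149257 px.

5149257 pixels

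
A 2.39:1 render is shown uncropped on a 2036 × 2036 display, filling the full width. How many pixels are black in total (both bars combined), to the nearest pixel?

2410863 pixels

The render is 2036 / 2.390 ≈ 851.8828 px tall.
Leftover height: 2036 − 851.8828 = 1184.1172 px.
Across the 2036-px span: 1184.1172 × 2036 ≈ 2410863 px.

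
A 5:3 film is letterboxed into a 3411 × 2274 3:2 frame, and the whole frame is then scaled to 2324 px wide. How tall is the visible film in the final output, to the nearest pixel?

In the 3411×2274 frame the film fills the width: height = 3411 × 3/5 ≈ 2046.60 px.
Resizing to 2324 px wide multiplies everything by 0.6813: 2046.60 → 1394.40 px.

1394 px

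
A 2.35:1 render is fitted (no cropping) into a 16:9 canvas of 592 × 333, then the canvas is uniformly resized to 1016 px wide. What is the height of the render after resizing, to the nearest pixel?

432 px

At 592×333 the render is width-limited, so height = 592 / 2.350 ≈ 251.91 px.
Resizing to 1016 px wide multiplies everything by 1.7162: 251.91 → 432.34 px.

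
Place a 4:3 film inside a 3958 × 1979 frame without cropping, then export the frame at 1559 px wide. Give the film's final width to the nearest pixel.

In the 3958×1979 frame the film fills the height: width = 1979 × 4/3 ≈ 2638.67 px.
Resizing to 1559 px wide multiplies everything by 0.3939: 2638.67 → 1039.33 px.

1039 px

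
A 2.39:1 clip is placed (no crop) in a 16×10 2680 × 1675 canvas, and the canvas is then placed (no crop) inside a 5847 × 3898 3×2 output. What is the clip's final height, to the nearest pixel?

First fit — 2.39:1 into 2680×1675 spans the width: 2680.00 × 1121.34.
Second fit — the 16×10 canvas into 5847×3898 spans the width: 5847.00 × 3654.38 (×2.1817 from 2680×1675).
The clip scales with it: height 1121.34 × 2.1817 ≈ 2446.44.

2446 px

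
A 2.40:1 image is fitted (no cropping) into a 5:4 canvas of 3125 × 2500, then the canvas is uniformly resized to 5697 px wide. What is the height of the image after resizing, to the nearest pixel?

At 3125×2500 the image is width-limited, so height = 3125 / 2.400 ≈ 1302.08 px.
The frame scales by 5697/3125 = 1.8230; 1302.08 × 1.8230 ≈ 2373.75 px.

2374 px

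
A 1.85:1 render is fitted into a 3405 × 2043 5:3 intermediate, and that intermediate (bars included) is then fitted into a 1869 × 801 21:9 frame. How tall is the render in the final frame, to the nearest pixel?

1.85:1 in 3405×2043: fills the width, so the render is 3405.00 × 1840.54.
5:3 in 1869×801: fills the height, so the intermediate becomes 1335.00 × 801.00 — a scale of ×0.3921.
The render scales with it: height 1840.54 × 0.3921 ≈ 721.62.

722 px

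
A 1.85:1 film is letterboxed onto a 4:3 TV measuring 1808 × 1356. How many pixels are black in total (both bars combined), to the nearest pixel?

1.85:1 (1.850) > 4:3 (1.333), so the film fills the width.
Content height = 1808 / 1.850 ≈ 977.2973 px.
1356 − 977.2973 = 378.7027 px of bars.
That's 378.7027 × 1808 ≈ 684694 black pixels.

684694 pixels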